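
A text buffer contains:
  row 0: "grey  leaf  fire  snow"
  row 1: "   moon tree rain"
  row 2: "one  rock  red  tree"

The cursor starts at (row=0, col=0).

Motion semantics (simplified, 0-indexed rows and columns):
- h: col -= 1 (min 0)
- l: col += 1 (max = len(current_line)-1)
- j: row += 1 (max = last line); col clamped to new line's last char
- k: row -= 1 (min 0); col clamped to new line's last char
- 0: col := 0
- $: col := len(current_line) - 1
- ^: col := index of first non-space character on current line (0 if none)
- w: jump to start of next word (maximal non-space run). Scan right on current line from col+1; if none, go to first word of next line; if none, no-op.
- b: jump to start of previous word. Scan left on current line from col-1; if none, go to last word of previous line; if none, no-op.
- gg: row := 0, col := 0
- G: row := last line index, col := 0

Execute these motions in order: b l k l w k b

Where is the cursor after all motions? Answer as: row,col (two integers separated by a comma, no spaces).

After 1 (b): row=0 col=0 char='g'
After 2 (l): row=0 col=1 char='r'
After 3 (k): row=0 col=1 char='r'
After 4 (l): row=0 col=2 char='e'
After 5 (w): row=0 col=6 char='l'
After 6 (k): row=0 col=6 char='l'
After 7 (b): row=0 col=0 char='g'

Answer: 0,0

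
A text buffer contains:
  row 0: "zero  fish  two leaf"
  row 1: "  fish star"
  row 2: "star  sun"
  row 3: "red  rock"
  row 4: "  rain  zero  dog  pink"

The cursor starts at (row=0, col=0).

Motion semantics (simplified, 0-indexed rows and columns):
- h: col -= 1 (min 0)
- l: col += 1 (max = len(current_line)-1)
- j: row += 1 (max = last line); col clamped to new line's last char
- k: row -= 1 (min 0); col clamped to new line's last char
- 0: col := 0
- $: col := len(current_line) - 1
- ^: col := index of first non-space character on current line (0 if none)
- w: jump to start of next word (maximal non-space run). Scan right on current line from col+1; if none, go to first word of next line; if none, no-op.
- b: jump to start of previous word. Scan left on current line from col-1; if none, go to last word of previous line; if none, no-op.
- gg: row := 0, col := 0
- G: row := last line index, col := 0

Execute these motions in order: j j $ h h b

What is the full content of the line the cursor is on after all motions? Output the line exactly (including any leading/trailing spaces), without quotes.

After 1 (j): row=1 col=0 char='_'
After 2 (j): row=2 col=0 char='s'
After 3 ($): row=2 col=8 char='n'
After 4 (h): row=2 col=7 char='u'
After 5 (h): row=2 col=6 char='s'
After 6 (b): row=2 col=0 char='s'

Answer: star  sun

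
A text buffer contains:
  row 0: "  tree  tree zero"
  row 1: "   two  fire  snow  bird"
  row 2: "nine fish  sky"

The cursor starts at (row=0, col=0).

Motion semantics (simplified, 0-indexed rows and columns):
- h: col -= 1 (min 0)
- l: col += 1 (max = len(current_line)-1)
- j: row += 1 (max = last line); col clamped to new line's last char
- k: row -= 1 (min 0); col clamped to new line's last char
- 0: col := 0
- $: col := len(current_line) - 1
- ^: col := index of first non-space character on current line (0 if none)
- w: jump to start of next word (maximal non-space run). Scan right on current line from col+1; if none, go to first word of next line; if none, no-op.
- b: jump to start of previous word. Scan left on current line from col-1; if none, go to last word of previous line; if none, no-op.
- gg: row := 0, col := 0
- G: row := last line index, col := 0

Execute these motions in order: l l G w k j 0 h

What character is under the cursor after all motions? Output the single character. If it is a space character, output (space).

After 1 (l): row=0 col=1 char='_'
After 2 (l): row=0 col=2 char='t'
After 3 (G): row=2 col=0 char='n'
After 4 (w): row=2 col=5 char='f'
After 5 (k): row=1 col=5 char='o'
After 6 (j): row=2 col=5 char='f'
After 7 (0): row=2 col=0 char='n'
After 8 (h): row=2 col=0 char='n'

Answer: n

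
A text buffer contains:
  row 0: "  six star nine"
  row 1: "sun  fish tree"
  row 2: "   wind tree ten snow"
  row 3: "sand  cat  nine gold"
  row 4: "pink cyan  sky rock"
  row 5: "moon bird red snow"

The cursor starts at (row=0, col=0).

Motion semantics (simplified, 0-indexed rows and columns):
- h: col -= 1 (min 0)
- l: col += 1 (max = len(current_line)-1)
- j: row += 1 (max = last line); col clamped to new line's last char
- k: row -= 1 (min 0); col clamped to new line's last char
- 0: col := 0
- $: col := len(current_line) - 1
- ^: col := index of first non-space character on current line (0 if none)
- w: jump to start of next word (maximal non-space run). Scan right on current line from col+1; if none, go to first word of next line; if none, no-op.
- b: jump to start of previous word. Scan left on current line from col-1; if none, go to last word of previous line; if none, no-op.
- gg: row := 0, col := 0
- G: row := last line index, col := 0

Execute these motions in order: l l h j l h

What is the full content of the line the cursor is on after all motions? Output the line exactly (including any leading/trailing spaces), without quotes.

After 1 (l): row=0 col=1 char='_'
After 2 (l): row=0 col=2 char='s'
After 3 (h): row=0 col=1 char='_'
After 4 (j): row=1 col=1 char='u'
After 5 (l): row=1 col=2 char='n'
After 6 (h): row=1 col=1 char='u'

Answer: sun  fish tree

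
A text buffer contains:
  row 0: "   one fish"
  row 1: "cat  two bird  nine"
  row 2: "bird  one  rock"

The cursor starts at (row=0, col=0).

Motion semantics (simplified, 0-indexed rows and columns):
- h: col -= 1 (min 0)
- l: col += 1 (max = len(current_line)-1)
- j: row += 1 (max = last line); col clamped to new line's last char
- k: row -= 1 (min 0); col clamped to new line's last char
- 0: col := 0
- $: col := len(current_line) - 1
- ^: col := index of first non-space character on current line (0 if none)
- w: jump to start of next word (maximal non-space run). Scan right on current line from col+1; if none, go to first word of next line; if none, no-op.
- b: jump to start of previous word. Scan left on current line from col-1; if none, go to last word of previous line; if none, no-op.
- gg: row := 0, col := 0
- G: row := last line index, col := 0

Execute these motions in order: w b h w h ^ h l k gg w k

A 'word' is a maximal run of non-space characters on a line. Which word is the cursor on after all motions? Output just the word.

Answer: one

Derivation:
After 1 (w): row=0 col=3 char='o'
After 2 (b): row=0 col=3 char='o'
After 3 (h): row=0 col=2 char='_'
After 4 (w): row=0 col=3 char='o'
After 5 (h): row=0 col=2 char='_'
After 6 (^): row=0 col=3 char='o'
After 7 (h): row=0 col=2 char='_'
After 8 (l): row=0 col=3 char='o'
After 9 (k): row=0 col=3 char='o'
After 10 (gg): row=0 col=0 char='_'
After 11 (w): row=0 col=3 char='o'
After 12 (k): row=0 col=3 char='o'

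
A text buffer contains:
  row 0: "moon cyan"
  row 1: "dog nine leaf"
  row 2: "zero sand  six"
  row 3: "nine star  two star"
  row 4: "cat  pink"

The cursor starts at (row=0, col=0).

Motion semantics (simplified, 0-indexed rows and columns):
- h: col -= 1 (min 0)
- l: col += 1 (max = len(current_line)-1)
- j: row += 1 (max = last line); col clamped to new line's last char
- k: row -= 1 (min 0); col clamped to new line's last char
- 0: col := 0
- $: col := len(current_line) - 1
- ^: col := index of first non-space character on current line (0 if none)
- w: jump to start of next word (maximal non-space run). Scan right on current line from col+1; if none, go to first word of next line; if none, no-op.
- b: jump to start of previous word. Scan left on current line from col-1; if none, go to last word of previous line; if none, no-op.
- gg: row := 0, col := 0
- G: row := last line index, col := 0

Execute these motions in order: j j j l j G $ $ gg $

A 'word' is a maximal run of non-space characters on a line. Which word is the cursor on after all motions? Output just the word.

Answer: cyan

Derivation:
After 1 (j): row=1 col=0 char='d'
After 2 (j): row=2 col=0 char='z'
After 3 (j): row=3 col=0 char='n'
After 4 (l): row=3 col=1 char='i'
After 5 (j): row=4 col=1 char='a'
After 6 (G): row=4 col=0 char='c'
After 7 ($): row=4 col=8 char='k'
After 8 ($): row=4 col=8 char='k'
After 9 (gg): row=0 col=0 char='m'
After 10 ($): row=0 col=8 char='n'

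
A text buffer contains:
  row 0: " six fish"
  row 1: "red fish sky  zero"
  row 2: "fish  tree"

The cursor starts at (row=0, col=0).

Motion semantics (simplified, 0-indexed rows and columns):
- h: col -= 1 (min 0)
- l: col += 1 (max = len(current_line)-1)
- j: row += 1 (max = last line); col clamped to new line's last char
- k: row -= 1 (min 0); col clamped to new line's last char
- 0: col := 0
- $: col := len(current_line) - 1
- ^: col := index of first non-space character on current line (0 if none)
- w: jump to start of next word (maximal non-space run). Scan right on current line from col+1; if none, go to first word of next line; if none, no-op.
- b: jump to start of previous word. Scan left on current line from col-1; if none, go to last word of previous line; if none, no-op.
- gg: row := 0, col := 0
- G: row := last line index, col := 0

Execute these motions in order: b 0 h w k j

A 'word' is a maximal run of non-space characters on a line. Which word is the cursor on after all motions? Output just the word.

After 1 (b): row=0 col=0 char='_'
After 2 (0): row=0 col=0 char='_'
After 3 (h): row=0 col=0 char='_'
After 4 (w): row=0 col=1 char='s'
After 5 (k): row=0 col=1 char='s'
After 6 (j): row=1 col=1 char='e'

Answer: red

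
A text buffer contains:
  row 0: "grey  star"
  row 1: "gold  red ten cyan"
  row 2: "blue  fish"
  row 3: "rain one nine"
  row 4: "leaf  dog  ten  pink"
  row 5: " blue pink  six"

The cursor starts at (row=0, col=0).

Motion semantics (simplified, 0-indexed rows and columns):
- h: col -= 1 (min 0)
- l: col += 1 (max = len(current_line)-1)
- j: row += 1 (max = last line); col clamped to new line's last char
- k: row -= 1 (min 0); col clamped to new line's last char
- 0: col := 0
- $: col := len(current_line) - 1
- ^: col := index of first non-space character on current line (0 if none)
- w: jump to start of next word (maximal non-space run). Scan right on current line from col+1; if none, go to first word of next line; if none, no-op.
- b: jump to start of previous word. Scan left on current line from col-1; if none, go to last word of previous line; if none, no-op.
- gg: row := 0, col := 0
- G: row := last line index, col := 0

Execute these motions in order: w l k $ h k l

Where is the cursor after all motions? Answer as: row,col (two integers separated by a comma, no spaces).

Answer: 0,9

Derivation:
After 1 (w): row=0 col=6 char='s'
After 2 (l): row=0 col=7 char='t'
After 3 (k): row=0 col=7 char='t'
After 4 ($): row=0 col=9 char='r'
After 5 (h): row=0 col=8 char='a'
After 6 (k): row=0 col=8 char='a'
After 7 (l): row=0 col=9 char='r'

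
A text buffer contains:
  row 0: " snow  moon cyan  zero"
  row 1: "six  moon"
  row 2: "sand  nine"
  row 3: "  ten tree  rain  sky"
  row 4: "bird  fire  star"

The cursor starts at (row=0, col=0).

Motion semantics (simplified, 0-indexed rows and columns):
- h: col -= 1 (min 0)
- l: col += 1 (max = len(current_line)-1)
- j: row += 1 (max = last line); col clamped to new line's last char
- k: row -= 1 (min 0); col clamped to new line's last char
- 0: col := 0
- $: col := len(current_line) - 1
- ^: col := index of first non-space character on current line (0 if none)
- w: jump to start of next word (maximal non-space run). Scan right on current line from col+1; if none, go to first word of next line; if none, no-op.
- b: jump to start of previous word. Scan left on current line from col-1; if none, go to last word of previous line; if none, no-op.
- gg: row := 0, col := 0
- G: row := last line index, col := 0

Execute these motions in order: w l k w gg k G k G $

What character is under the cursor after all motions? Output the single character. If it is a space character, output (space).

After 1 (w): row=0 col=1 char='s'
After 2 (l): row=0 col=2 char='n'
After 3 (k): row=0 col=2 char='n'
After 4 (w): row=0 col=7 char='m'
After 5 (gg): row=0 col=0 char='_'
After 6 (k): row=0 col=0 char='_'
After 7 (G): row=4 col=0 char='b'
After 8 (k): row=3 col=0 char='_'
After 9 (G): row=4 col=0 char='b'
After 10 ($): row=4 col=15 char='r'

Answer: r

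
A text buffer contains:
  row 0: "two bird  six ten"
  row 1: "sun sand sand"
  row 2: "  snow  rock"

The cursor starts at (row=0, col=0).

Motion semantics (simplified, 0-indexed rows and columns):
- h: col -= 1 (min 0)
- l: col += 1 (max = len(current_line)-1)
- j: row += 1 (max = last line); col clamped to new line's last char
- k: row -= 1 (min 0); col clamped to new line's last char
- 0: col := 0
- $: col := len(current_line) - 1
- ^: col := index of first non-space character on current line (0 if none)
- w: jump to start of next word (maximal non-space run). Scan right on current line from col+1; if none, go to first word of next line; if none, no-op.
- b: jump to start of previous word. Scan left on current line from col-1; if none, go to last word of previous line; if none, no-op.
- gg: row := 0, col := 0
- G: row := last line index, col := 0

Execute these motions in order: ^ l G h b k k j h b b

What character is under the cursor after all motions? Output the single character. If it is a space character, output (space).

After 1 (^): row=0 col=0 char='t'
After 2 (l): row=0 col=1 char='w'
After 3 (G): row=2 col=0 char='_'
After 4 (h): row=2 col=0 char='_'
After 5 (b): row=1 col=9 char='s'
After 6 (k): row=0 col=9 char='_'
After 7 (k): row=0 col=9 char='_'
After 8 (j): row=1 col=9 char='s'
After 9 (h): row=1 col=8 char='_'
After 10 (b): row=1 col=4 char='s'
After 11 (b): row=1 col=0 char='s'

Answer: s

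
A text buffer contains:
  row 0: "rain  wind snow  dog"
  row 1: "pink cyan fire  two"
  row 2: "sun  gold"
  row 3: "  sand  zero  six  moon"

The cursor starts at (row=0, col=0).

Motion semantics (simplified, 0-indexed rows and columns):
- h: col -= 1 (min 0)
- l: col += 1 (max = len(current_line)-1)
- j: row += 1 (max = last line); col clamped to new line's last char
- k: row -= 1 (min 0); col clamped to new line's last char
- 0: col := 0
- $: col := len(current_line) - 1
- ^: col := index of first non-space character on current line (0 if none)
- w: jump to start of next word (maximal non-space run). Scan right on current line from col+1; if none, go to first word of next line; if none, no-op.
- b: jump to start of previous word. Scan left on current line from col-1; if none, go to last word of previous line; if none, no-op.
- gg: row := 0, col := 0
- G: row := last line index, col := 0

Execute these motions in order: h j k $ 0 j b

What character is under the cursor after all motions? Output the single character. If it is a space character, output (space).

After 1 (h): row=0 col=0 char='r'
After 2 (j): row=1 col=0 char='p'
After 3 (k): row=0 col=0 char='r'
After 4 ($): row=0 col=19 char='g'
After 5 (0): row=0 col=0 char='r'
After 6 (j): row=1 col=0 char='p'
After 7 (b): row=0 col=17 char='d'

Answer: d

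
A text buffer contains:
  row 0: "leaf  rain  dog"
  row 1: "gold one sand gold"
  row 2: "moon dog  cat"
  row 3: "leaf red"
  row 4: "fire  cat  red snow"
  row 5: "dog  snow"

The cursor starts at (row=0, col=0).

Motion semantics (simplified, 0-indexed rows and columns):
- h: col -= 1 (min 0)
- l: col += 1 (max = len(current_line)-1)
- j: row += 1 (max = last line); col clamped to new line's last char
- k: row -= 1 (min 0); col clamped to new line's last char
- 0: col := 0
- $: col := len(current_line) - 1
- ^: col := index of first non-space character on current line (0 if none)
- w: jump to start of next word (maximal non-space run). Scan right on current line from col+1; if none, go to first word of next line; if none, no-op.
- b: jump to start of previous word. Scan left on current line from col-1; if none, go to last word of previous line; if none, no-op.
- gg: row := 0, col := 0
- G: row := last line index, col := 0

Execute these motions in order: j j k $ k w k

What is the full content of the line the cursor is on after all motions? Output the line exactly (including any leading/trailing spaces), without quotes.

Answer: leaf  rain  dog

Derivation:
After 1 (j): row=1 col=0 char='g'
After 2 (j): row=2 col=0 char='m'
After 3 (k): row=1 col=0 char='g'
After 4 ($): row=1 col=17 char='d'
After 5 (k): row=0 col=14 char='g'
After 6 (w): row=1 col=0 char='g'
After 7 (k): row=0 col=0 char='l'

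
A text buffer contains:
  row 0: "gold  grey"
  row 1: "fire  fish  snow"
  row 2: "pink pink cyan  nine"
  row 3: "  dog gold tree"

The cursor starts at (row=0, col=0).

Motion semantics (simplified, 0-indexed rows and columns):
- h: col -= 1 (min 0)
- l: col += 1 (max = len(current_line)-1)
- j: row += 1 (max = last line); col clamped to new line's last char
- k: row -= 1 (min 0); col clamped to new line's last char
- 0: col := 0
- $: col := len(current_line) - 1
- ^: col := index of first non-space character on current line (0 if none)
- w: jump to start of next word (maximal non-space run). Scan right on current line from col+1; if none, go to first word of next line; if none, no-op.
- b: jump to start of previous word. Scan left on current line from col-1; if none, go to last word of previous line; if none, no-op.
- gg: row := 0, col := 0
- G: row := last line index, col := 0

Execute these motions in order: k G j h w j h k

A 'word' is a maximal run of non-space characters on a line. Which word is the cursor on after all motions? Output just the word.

Answer: pink

Derivation:
After 1 (k): row=0 col=0 char='g'
After 2 (G): row=3 col=0 char='_'
After 3 (j): row=3 col=0 char='_'
After 4 (h): row=3 col=0 char='_'
After 5 (w): row=3 col=2 char='d'
After 6 (j): row=3 col=2 char='d'
After 7 (h): row=3 col=1 char='_'
After 8 (k): row=2 col=1 char='i'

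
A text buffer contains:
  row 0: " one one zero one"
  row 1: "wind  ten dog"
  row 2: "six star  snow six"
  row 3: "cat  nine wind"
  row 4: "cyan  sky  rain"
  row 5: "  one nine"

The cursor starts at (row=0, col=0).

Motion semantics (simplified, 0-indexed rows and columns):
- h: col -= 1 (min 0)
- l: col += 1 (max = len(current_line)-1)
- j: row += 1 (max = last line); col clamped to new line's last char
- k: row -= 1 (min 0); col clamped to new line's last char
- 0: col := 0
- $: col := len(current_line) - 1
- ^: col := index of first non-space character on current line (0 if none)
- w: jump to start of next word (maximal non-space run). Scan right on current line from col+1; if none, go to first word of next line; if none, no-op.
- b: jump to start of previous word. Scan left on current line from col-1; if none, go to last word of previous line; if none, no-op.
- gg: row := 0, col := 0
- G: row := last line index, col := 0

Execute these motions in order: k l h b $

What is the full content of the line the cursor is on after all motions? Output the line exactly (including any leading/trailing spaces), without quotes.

Answer:  one one zero one

Derivation:
After 1 (k): row=0 col=0 char='_'
After 2 (l): row=0 col=1 char='o'
After 3 (h): row=0 col=0 char='_'
After 4 (b): row=0 col=0 char='_'
After 5 ($): row=0 col=16 char='e'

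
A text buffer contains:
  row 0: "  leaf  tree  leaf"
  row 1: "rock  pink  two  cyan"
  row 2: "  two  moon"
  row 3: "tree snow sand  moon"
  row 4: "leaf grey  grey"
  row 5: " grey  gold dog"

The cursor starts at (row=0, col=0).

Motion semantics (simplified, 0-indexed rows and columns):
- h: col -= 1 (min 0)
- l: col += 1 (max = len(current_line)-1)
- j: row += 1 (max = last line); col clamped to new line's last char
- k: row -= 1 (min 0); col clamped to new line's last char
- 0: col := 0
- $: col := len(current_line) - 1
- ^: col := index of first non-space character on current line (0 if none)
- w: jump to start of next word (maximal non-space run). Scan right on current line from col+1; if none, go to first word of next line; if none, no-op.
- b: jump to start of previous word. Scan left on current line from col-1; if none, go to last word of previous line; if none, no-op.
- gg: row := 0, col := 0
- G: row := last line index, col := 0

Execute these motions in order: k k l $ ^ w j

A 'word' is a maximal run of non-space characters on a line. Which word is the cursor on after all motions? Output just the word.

Answer: pink

Derivation:
After 1 (k): row=0 col=0 char='_'
After 2 (k): row=0 col=0 char='_'
After 3 (l): row=0 col=1 char='_'
After 4 ($): row=0 col=17 char='f'
After 5 (^): row=0 col=2 char='l'
After 6 (w): row=0 col=8 char='t'
After 7 (j): row=1 col=8 char='n'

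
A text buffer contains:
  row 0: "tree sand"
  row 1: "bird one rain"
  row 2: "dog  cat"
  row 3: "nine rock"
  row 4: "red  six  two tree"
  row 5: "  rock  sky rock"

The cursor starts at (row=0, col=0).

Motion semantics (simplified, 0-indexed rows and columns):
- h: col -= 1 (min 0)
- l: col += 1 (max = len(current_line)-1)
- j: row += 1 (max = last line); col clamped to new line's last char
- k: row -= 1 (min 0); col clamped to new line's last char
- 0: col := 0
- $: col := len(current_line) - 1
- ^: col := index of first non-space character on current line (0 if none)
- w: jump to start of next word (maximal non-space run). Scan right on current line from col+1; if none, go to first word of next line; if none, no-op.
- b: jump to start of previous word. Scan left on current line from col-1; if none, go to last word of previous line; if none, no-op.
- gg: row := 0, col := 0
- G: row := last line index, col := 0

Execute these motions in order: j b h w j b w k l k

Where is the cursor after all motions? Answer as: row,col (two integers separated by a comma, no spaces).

After 1 (j): row=1 col=0 char='b'
After 2 (b): row=0 col=5 char='s'
After 3 (h): row=0 col=4 char='_'
After 4 (w): row=0 col=5 char='s'
After 5 (j): row=1 col=5 char='o'
After 6 (b): row=1 col=0 char='b'
After 7 (w): row=1 col=5 char='o'
After 8 (k): row=0 col=5 char='s'
After 9 (l): row=0 col=6 char='a'
After 10 (k): row=0 col=6 char='a'

Answer: 0,6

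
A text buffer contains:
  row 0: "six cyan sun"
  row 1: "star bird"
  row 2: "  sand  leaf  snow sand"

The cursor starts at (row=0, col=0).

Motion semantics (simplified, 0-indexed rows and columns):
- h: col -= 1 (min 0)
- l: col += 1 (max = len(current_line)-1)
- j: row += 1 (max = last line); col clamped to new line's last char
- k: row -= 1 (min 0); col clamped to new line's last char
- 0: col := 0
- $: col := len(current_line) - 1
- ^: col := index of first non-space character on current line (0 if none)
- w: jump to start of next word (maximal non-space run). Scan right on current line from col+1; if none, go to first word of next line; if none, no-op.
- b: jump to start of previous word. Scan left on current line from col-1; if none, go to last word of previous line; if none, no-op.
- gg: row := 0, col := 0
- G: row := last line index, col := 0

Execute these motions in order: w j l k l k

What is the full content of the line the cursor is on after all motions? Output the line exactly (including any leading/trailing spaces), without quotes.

Answer: six cyan sun

Derivation:
After 1 (w): row=0 col=4 char='c'
After 2 (j): row=1 col=4 char='_'
After 3 (l): row=1 col=5 char='b'
After 4 (k): row=0 col=5 char='y'
After 5 (l): row=0 col=6 char='a'
After 6 (k): row=0 col=6 char='a'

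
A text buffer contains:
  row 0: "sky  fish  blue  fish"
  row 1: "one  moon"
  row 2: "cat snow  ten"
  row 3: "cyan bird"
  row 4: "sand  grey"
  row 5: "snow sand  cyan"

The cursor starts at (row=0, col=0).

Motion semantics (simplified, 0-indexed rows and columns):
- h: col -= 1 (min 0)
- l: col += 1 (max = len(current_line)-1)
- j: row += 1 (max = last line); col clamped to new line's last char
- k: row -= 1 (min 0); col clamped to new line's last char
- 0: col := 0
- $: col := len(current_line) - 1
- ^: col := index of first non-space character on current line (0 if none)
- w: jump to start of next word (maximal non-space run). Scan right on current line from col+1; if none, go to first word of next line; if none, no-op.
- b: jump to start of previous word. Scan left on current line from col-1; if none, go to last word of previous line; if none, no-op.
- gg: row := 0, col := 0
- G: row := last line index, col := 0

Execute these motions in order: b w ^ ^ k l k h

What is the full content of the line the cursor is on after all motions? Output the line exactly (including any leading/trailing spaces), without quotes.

After 1 (b): row=0 col=0 char='s'
After 2 (w): row=0 col=5 char='f'
After 3 (^): row=0 col=0 char='s'
After 4 (^): row=0 col=0 char='s'
After 5 (k): row=0 col=0 char='s'
After 6 (l): row=0 col=1 char='k'
After 7 (k): row=0 col=1 char='k'
After 8 (h): row=0 col=0 char='s'

Answer: sky  fish  blue  fish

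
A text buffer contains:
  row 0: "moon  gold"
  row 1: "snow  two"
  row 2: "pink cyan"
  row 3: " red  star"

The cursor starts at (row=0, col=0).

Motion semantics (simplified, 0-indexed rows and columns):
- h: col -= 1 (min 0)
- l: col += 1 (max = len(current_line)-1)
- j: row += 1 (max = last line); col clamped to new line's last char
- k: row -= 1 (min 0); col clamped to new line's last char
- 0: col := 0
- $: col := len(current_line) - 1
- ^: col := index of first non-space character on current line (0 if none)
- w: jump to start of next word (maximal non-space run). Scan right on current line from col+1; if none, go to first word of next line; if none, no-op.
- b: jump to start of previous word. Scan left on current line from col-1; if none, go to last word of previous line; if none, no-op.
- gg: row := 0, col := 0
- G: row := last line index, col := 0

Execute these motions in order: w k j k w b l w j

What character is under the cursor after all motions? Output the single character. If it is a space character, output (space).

Answer: p

Derivation:
After 1 (w): row=0 col=6 char='g'
After 2 (k): row=0 col=6 char='g'
After 3 (j): row=1 col=6 char='t'
After 4 (k): row=0 col=6 char='g'
After 5 (w): row=1 col=0 char='s'
After 6 (b): row=0 col=6 char='g'
After 7 (l): row=0 col=7 char='o'
After 8 (w): row=1 col=0 char='s'
After 9 (j): row=2 col=0 char='p'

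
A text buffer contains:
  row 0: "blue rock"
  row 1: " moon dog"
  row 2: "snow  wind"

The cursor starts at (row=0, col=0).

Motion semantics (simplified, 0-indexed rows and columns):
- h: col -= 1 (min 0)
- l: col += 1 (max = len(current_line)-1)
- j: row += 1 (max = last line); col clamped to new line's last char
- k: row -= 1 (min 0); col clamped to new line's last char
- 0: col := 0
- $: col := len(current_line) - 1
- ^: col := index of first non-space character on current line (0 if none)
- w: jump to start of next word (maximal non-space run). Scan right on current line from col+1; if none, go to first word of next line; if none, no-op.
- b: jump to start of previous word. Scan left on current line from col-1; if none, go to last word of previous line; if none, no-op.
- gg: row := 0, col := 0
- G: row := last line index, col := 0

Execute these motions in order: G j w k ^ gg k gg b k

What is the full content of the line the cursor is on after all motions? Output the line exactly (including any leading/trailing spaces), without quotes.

Answer: blue rock

Derivation:
After 1 (G): row=2 col=0 char='s'
After 2 (j): row=2 col=0 char='s'
After 3 (w): row=2 col=6 char='w'
After 4 (k): row=1 col=6 char='d'
After 5 (^): row=1 col=1 char='m'
After 6 (gg): row=0 col=0 char='b'
After 7 (k): row=0 col=0 char='b'
After 8 (gg): row=0 col=0 char='b'
After 9 (b): row=0 col=0 char='b'
After 10 (k): row=0 col=0 char='b'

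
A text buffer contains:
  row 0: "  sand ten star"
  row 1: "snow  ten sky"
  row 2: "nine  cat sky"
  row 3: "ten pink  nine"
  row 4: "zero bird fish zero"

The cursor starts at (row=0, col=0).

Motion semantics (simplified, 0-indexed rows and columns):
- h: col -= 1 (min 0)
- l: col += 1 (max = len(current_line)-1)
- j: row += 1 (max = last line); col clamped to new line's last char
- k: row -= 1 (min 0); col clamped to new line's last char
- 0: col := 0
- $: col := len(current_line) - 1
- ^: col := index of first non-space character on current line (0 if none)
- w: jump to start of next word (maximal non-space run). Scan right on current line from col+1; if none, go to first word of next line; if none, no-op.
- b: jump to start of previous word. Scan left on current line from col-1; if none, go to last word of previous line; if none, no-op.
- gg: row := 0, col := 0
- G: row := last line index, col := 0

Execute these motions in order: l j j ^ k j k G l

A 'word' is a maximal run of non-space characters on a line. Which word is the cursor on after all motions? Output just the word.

Answer: zero

Derivation:
After 1 (l): row=0 col=1 char='_'
After 2 (j): row=1 col=1 char='n'
After 3 (j): row=2 col=1 char='i'
After 4 (^): row=2 col=0 char='n'
After 5 (k): row=1 col=0 char='s'
After 6 (j): row=2 col=0 char='n'
After 7 (k): row=1 col=0 char='s'
After 8 (G): row=4 col=0 char='z'
After 9 (l): row=4 col=1 char='e'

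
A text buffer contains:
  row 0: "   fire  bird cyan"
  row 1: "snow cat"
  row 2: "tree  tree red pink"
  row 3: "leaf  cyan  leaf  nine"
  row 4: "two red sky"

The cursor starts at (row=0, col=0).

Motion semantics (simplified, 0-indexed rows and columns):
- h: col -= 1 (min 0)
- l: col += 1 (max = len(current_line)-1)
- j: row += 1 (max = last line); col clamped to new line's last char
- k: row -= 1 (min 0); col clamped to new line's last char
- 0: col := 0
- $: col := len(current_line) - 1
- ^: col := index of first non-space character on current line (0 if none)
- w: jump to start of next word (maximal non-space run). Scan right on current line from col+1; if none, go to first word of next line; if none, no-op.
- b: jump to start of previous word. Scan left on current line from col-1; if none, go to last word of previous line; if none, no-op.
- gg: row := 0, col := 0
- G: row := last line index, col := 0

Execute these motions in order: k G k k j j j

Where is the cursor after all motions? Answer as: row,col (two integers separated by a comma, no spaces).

After 1 (k): row=0 col=0 char='_'
After 2 (G): row=4 col=0 char='t'
After 3 (k): row=3 col=0 char='l'
After 4 (k): row=2 col=0 char='t'
After 5 (j): row=3 col=0 char='l'
After 6 (j): row=4 col=0 char='t'
After 7 (j): row=4 col=0 char='t'

Answer: 4,0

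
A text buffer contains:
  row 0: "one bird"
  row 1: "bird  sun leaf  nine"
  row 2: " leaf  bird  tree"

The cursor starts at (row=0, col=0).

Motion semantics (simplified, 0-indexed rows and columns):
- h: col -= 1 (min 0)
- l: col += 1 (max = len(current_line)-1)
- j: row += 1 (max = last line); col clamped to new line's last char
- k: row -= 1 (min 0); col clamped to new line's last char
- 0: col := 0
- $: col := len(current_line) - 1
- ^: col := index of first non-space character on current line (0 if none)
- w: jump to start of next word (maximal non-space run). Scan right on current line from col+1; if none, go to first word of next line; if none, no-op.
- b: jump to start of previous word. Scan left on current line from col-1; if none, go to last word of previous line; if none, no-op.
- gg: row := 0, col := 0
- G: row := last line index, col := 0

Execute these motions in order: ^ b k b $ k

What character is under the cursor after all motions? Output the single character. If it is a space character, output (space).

Answer: d

Derivation:
After 1 (^): row=0 col=0 char='o'
After 2 (b): row=0 col=0 char='o'
After 3 (k): row=0 col=0 char='o'
After 4 (b): row=0 col=0 char='o'
After 5 ($): row=0 col=7 char='d'
After 6 (k): row=0 col=7 char='d'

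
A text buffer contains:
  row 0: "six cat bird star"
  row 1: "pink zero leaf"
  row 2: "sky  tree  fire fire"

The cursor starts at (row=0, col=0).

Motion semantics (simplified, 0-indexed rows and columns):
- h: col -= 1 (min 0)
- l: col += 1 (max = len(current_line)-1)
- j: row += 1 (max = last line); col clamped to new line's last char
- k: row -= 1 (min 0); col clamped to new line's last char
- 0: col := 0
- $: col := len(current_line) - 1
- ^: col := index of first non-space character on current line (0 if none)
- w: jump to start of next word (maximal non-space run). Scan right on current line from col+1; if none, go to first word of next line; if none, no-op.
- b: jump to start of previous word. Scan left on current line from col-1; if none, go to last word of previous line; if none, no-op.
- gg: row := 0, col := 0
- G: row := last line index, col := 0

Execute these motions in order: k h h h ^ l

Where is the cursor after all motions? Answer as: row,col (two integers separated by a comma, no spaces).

Answer: 0,1

Derivation:
After 1 (k): row=0 col=0 char='s'
After 2 (h): row=0 col=0 char='s'
After 3 (h): row=0 col=0 char='s'
After 4 (h): row=0 col=0 char='s'
After 5 (^): row=0 col=0 char='s'
After 6 (l): row=0 col=1 char='i'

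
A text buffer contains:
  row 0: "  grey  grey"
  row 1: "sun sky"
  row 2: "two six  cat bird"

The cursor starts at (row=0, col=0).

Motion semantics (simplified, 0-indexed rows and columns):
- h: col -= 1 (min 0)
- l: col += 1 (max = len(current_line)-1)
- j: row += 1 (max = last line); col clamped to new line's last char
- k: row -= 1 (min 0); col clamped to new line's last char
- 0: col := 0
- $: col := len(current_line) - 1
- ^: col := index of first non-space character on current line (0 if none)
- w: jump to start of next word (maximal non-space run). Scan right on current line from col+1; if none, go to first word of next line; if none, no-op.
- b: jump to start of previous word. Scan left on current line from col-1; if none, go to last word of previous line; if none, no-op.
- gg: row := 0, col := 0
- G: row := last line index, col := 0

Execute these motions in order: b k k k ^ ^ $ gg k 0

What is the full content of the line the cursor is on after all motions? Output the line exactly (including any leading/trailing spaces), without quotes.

After 1 (b): row=0 col=0 char='_'
After 2 (k): row=0 col=0 char='_'
After 3 (k): row=0 col=0 char='_'
After 4 (k): row=0 col=0 char='_'
After 5 (^): row=0 col=2 char='g'
After 6 (^): row=0 col=2 char='g'
After 7 ($): row=0 col=11 char='y'
After 8 (gg): row=0 col=0 char='_'
After 9 (k): row=0 col=0 char='_'
After 10 (0): row=0 col=0 char='_'

Answer:   grey  grey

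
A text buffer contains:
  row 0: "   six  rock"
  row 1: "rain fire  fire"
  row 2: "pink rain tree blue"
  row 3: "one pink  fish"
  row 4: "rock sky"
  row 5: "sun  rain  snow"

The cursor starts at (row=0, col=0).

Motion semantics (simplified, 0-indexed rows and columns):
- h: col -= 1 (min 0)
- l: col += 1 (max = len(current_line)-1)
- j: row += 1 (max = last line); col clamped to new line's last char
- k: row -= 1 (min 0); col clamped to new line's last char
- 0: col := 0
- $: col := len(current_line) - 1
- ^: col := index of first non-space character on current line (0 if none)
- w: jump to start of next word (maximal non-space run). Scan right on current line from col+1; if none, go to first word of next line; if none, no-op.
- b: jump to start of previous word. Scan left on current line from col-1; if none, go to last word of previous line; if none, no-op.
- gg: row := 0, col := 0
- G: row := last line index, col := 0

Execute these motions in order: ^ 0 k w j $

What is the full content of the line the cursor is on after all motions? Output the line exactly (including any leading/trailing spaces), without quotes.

After 1 (^): row=0 col=3 char='s'
After 2 (0): row=0 col=0 char='_'
After 3 (k): row=0 col=0 char='_'
After 4 (w): row=0 col=3 char='s'
After 5 (j): row=1 col=3 char='n'
After 6 ($): row=1 col=14 char='e'

Answer: rain fire  fire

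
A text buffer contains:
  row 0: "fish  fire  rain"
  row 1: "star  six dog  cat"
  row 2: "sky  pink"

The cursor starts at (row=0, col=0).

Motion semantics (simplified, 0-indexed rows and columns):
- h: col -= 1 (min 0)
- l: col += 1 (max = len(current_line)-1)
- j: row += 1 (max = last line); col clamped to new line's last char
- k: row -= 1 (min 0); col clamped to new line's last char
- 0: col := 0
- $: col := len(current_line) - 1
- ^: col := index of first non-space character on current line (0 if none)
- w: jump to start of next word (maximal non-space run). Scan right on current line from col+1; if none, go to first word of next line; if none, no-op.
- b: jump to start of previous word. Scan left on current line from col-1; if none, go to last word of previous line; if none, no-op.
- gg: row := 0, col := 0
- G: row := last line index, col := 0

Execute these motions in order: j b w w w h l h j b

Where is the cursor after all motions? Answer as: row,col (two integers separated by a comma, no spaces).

Answer: 2,5

Derivation:
After 1 (j): row=1 col=0 char='s'
After 2 (b): row=0 col=12 char='r'
After 3 (w): row=1 col=0 char='s'
After 4 (w): row=1 col=6 char='s'
After 5 (w): row=1 col=10 char='d'
After 6 (h): row=1 col=9 char='_'
After 7 (l): row=1 col=10 char='d'
After 8 (h): row=1 col=9 char='_'
After 9 (j): row=2 col=8 char='k'
After 10 (b): row=2 col=5 char='p'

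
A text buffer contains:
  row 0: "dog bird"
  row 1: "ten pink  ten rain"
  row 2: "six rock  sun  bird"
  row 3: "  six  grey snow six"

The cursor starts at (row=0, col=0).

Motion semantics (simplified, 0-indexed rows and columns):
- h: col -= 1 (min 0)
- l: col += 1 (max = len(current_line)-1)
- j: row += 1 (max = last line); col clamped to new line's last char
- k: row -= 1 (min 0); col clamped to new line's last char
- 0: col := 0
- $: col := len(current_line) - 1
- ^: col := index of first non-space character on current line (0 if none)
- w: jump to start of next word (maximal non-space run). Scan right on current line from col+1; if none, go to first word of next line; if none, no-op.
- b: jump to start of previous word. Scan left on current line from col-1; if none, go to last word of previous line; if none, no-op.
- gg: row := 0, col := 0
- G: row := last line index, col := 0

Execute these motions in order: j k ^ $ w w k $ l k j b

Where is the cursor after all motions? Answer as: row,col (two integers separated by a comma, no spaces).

Answer: 1,4

Derivation:
After 1 (j): row=1 col=0 char='t'
After 2 (k): row=0 col=0 char='d'
After 3 (^): row=0 col=0 char='d'
After 4 ($): row=0 col=7 char='d'
After 5 (w): row=1 col=0 char='t'
After 6 (w): row=1 col=4 char='p'
After 7 (k): row=0 col=4 char='b'
After 8 ($): row=0 col=7 char='d'
After 9 (l): row=0 col=7 char='d'
After 10 (k): row=0 col=7 char='d'
After 11 (j): row=1 col=7 char='k'
After 12 (b): row=1 col=4 char='p'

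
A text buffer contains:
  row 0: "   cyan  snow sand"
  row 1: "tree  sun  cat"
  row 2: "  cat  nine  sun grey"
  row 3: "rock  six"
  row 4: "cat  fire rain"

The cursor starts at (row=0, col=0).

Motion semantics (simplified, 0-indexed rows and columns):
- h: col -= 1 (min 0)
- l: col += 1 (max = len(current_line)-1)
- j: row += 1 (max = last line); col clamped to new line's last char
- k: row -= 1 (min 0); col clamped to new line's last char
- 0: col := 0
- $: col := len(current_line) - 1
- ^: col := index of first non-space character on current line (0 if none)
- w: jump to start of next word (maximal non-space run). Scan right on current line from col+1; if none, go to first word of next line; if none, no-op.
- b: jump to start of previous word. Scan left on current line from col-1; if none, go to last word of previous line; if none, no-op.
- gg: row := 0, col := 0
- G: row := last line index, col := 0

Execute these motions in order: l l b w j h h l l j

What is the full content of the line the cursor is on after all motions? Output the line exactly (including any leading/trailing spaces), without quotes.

After 1 (l): row=0 col=1 char='_'
After 2 (l): row=0 col=2 char='_'
After 3 (b): row=0 col=2 char='_'
After 4 (w): row=0 col=3 char='c'
After 5 (j): row=1 col=3 char='e'
After 6 (h): row=1 col=2 char='e'
After 7 (h): row=1 col=1 char='r'
After 8 (l): row=1 col=2 char='e'
After 9 (l): row=1 col=3 char='e'
After 10 (j): row=2 col=3 char='a'

Answer:   cat  nine  sun grey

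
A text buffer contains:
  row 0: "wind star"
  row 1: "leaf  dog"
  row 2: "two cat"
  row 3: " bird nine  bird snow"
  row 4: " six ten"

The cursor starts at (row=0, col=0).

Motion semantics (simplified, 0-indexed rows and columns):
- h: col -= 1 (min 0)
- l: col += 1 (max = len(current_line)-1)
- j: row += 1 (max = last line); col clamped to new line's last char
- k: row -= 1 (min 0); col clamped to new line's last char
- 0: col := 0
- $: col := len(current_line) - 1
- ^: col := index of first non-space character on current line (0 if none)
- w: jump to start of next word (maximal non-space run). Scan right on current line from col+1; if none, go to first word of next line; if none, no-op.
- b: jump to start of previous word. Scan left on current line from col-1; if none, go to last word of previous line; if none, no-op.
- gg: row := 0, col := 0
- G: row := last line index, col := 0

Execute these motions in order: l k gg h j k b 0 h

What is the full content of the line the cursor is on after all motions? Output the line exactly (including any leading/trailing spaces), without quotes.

After 1 (l): row=0 col=1 char='i'
After 2 (k): row=0 col=1 char='i'
After 3 (gg): row=0 col=0 char='w'
After 4 (h): row=0 col=0 char='w'
After 5 (j): row=1 col=0 char='l'
After 6 (k): row=0 col=0 char='w'
After 7 (b): row=0 col=0 char='w'
After 8 (0): row=0 col=0 char='w'
After 9 (h): row=0 col=0 char='w'

Answer: wind star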